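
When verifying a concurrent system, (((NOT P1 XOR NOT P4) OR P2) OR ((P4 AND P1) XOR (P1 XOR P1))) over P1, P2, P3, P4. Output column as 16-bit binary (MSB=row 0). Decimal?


Formula: (((NOT P1 XOR NOT P4) OR P2) OR ((P4 AND P1) XOR (P1 XOR P1))) over P1, P2, P3, P4 (16 rows)
Evaluate each row (bits = P1,P2,P3,P4, MSB first):
  row 0 [0000]: (((NOT 0 XOR NOT 0) OR 0) OR ((0 AND 0) XOR (0 XOR 0))) -> 0
  row 1 [0001]: (((NOT 0 XOR NOT 1) OR 0) OR ((1 AND 0) XOR (0 XOR 0))) -> 1
  row 2 [0010]: (((NOT 0 XOR NOT 0) OR 0) OR ((0 AND 0) XOR (0 XOR 0))) -> 0
  row 3 [0011]: (((NOT 0 XOR NOT 1) OR 0) OR ((1 AND 0) XOR (0 XOR 0))) -> 1
  row 4 [0100]: (((NOT 0 XOR NOT 0) OR 1) OR ((0 AND 0) XOR (0 XOR 0))) -> 1
  row 5 [0101]: (((NOT 0 XOR NOT 1) OR 1) OR ((1 AND 0) XOR (0 XOR 0))) -> 1
  row 6 [0110]: (((NOT 0 XOR NOT 0) OR 1) OR ((0 AND 0) XOR (0 XOR 0))) -> 1
  row 7 [0111]: (((NOT 0 XOR NOT 1) OR 1) OR ((1 AND 0) XOR (0 XOR 0))) -> 1
  row 8 [1000]: (((NOT 1 XOR NOT 0) OR 0) OR ((0 AND 1) XOR (1 XOR 1))) -> 1
  row 9 [1001]: (((NOT 1 XOR NOT 1) OR 0) OR ((1 AND 1) XOR (1 XOR 1))) -> 1
  row 10 [1010]: (((NOT 1 XOR NOT 0) OR 0) OR ((0 AND 1) XOR (1 XOR 1))) -> 1
  row 11 [1011]: (((NOT 1 XOR NOT 1) OR 0) OR ((1 AND 1) XOR (1 XOR 1))) -> 1
  row 12 [1100]: (((NOT 1 XOR NOT 0) OR 1) OR ((0 AND 1) XOR (1 XOR 1))) -> 1
  row 13 [1101]: (((NOT 1 XOR NOT 1) OR 1) OR ((1 AND 1) XOR (1 XOR 1))) -> 1
  row 14 [1110]: (((NOT 1 XOR NOT 0) OR 1) OR ((0 AND 1) XOR (1 XOR 1))) -> 1
  row 15 [1111]: (((NOT 1 XOR NOT 1) OR 1) OR ((1 AND 1) XOR (1 XOR 1))) -> 1
Full result column, 4 rows per line (P1,P2 fixed per line; P3,P4 runs 00..11 left to right):
  rows 0-3 [P1,P2=00]: 0101  = hex 5
  rows 4-7 [P1,P2=01]: 1111  = hex F
  rows 8-11 [P1,P2=10]: 1111  = hex F
  rows 12-15 [P1,P2=11]: 1111  = hex F
Output column (row 0 .. row 15) = 0101111111111111
Output column grouped in 4s = 0101 1111 1111 1111 = 0x5FFF
Convert to decimal digit by digit (value = value*16 + digit):
  5 -> 5
  5*16 + 15 (F) = 95
  95*16 + 15 (F) = 1535
  1535*16 + 15 (F) = 24575
Decimal = 24575

24575


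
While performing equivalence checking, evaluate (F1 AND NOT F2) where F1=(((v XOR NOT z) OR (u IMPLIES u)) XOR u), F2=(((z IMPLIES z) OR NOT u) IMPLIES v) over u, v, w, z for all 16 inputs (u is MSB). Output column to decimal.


F1 = (((v XOR NOT z) OR (u IMPLIES u)) XOR u)
F2 = (((z IMPLIES z) OR NOT u) IMPLIES v)
Counterexample to F1=>F2 is where F1=1 and F2=0.
Evaluate each row (bits = u,v,w,z, MSB first):
  row 0 [0000]: F1=1 F2=0 -> F1&~F2 -> 1
  row 1 [0001]: F1=1 F2=0 -> F1&~F2 -> 1
  row 2 [0010]: F1=1 F2=0 -> F1&~F2 -> 1
  row 3 [0011]: F1=1 F2=0 -> F1&~F2 -> 1
  row 4 [0100]: F1=1 F2=1 -> F1&~F2 -> 0
  row 5 [0101]: F1=1 F2=1 -> F1&~F2 -> 0
  row 6 [0110]: F1=1 F2=1 -> F1&~F2 -> 0
  row 7 [0111]: F1=1 F2=1 -> F1&~F2 -> 0
  row 8 [1000]: F1=0 F2=0 -> F1&~F2 -> 0
  row 9 [1001]: F1=0 F2=0 -> F1&~F2 -> 0
  row 10 [1010]: F1=0 F2=0 -> F1&~F2 -> 0
  row 11 [1011]: F1=0 F2=0 -> F1&~F2 -> 0
  row 12 [1100]: F1=0 F2=1 -> F1&~F2 -> 0
  row 13 [1101]: F1=0 F2=1 -> F1&~F2 -> 0
  row 14 [1110]: F1=0 F2=1 -> F1&~F2 -> 0
  row 15 [1111]: F1=0 F2=1 -> F1&~F2 -> 0
Full result column, 4 rows per line (u,v fixed per line; w,z runs 00..11 left to right):
  rows 0-3 [u,v=00]: 1111  = hex F
  rows 4-7 [u,v=01]: 0000  = hex 0
  rows 8-11 [u,v=10]: 0000  = hex 0
  rows 12-15 [u,v=11]: 0000  = hex 0
Counterexample vector (row 0 .. row 15) = 1111000000000000
Output column grouped in 4s = 1111 0000 0000 0000 = 0xF000
Convert to decimal digit by digit (value = value*16 + digit):
  F -> 15
  15*16 + 0 = 240
  240*16 + 0 = 3840
  3840*16 + 0 = 61440
Decimal = 61440

61440


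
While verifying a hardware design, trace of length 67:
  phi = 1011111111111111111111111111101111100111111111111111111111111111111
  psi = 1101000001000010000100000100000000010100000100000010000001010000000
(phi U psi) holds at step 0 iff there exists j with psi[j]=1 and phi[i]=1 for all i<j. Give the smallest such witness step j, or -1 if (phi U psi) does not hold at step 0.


(phi U psi) at 0: need smallest j with psi[j]=1 and phi[i]=1 for all i in [0,j).
Scan from step 0:
  step 0: psi=1 and phi held for [0,0) -> witness found
Witness step = 0

0


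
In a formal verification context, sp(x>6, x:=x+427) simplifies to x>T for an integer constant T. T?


Formula: sp(P, x:=E) = exists old_x. (x = E[old_x/x]) AND P[old_x/x] (old_x is the value of x before the assignment; eliminate old_x by solving x = E[old_x/x] for old_x)
Step 1: Precondition P: x>6, i.e. old_x > 6
Step 2: Assignment gives x = old_x + 427, so old_x = x - 427
Step 3: Substitute into P: x - 427 > 6
Step 4: Simplify: x > 6+427 = 433

433


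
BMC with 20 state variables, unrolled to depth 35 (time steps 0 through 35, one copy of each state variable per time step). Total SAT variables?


BMC unrolls to depth k, creating one copy of each state var for steps 0..k.
Step count = 35 + 1 = 36 (steps 0 through 35)
Vars per step = 20
Total = 20 * 36 = 720

720


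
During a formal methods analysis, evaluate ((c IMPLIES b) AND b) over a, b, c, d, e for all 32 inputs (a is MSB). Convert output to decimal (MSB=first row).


Formula: ((c IMPLIES b) AND b) over a, b, c, d, e (32 rows)
Evaluate each row (bits = a,b,c,d,e, MSB first):
  row 0 [00000]: ((0 IMPLIES 0) AND 0) -> 0
  row 1 [00001]: ((0 IMPLIES 0) AND 0) -> 0
  row 2 [00010]: ((0 IMPLIES 0) AND 0) -> 0
  row 3 [00011]: ((0 IMPLIES 0) AND 0) -> 0
  row 4 [00100]: ((1 IMPLIES 0) AND 0) -> 0
  row 5 [00101]: ((1 IMPLIES 0) AND 0) -> 0
  row 6 [00110]: ((1 IMPLIES 0) AND 0) -> 0
  row 7 [00111]: ((1 IMPLIES 0) AND 0) -> 0
  row 8 [01000]: ((0 IMPLIES 1) AND 1) -> 1
  row 9 [01001]: ((0 IMPLIES 1) AND 1) -> 1
  row 10 [01010]: ((0 IMPLIES 1) AND 1) -> 1
  row 11 [01011]: ((0 IMPLIES 1) AND 1) -> 1
  row 12 [01100]: ((1 IMPLIES 1) AND 1) -> 1
  row 13 [01101]: ((1 IMPLIES 1) AND 1) -> 1
  row 14 [01110]: ((1 IMPLIES 1) AND 1) -> 1
  row 15 [01111]: ((1 IMPLIES 1) AND 1) -> 1
  row 16 [10000]: ((0 IMPLIES 0) AND 0) -> 0
  row 17 [10001]: ((0 IMPLIES 0) AND 0) -> 0
  row 18 [10010]: ((0 IMPLIES 0) AND 0) -> 0
  row 19 [10011]: ((0 IMPLIES 0) AND 0) -> 0
  row 20 [10100]: ((1 IMPLIES 0) AND 0) -> 0
  row 21 [10101]: ((1 IMPLIES 0) AND 0) -> 0
  row 22 [10110]: ((1 IMPLIES 0) AND 0) -> 0
  row 23 [10111]: ((1 IMPLIES 0) AND 0) -> 0
  row 24 [11000]: ((0 IMPLIES 1) AND 1) -> 1
  row 25 [11001]: ((0 IMPLIES 1) AND 1) -> 1
  row 26 [11010]: ((0 IMPLIES 1) AND 1) -> 1
  row 27 [11011]: ((0 IMPLIES 1) AND 1) -> 1
  row 28 [11100]: ((1 IMPLIES 1) AND 1) -> 1
  row 29 [11101]: ((1 IMPLIES 1) AND 1) -> 1
  row 30 [11110]: ((1 IMPLIES 1) AND 1) -> 1
  row 31 [11111]: ((1 IMPLIES 1) AND 1) -> 1
Full result column, 4 rows per line (a,b,c fixed per line; d,e runs 00..11 left to right):
  rows 0-3 [a,b,c=000]: 0000  = hex 0
  rows 4-7 [a,b,c=001]: 0000  = hex 0
  rows 8-11 [a,b,c=010]: 1111  = hex F
  rows 12-15 [a,b,c=011]: 1111  = hex F
  rows 16-19 [a,b,c=100]: 0000  = hex 0
  rows 20-23 [a,b,c=101]: 0000  = hex 0
  rows 24-27 [a,b,c=110]: 1111  = hex F
  rows 28-31 [a,b,c=111]: 1111  = hex F
Output column (row 0 .. row 31) = 00000000111111110000000011111111
Output column grouped in 4s = 0000 0000 1111 1111 0000 0000 1111 1111 = 0x00FF00FF
Convert to decimal digit by digit (value = value*16 + digit):
  0 -> 0
  0*16 + 0 = 0
  0*16 + 15 (F) = 15
  15*16 + 15 (F) = 255
  255*16 + 0 = 4080
  4080*16 + 0 = 65280
  65280*16 + 15 (F) = 1044495
  1044495*16 + 15 (F) = 16711935
Decimal = 16711935

16711935


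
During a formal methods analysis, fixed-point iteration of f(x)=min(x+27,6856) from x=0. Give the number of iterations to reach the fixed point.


Step 1: x=0, cap=6856, increment=27
Step 2: x grows by 27 each step until capped at 6856; fixed point is x=6856
Step 3: iterations = ceil(6856/27) = 254

254


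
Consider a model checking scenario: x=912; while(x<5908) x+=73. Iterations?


Step 1: x goes from 912 toward 5908 by 73; the body runs while x<5908, so iterations = ceil((bound-start)/step)
Step 2: Distance=4996
Step 3: ceil(4996/73)=69

69


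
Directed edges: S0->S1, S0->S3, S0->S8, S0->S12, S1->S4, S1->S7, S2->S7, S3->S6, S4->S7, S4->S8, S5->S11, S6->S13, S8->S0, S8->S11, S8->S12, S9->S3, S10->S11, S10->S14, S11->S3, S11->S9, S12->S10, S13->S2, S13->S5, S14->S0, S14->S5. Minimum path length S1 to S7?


BFS layer-by-layer from S1:
  dist 0: {S1}
  dist 1: {S4, S7}
  -> S7 reached at distance 1
Shortest path length = 1

1


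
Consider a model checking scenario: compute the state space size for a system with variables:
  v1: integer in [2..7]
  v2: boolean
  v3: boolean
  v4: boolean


State space = product of domain sizes of all variables.
Domain sizes:
  v1 (integer in [2..7]): 6
  v2 (boolean): 2
  v3 (boolean): 2
  v4 (boolean): 2
Product = 6 * 2 * 2 * 2 = 48

48


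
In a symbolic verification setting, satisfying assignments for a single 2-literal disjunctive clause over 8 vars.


Step 1: Total=2^8=256
Step 2: Unsat when all 2 false: 2^6=64
Step 3: Sat=256-64=192

192


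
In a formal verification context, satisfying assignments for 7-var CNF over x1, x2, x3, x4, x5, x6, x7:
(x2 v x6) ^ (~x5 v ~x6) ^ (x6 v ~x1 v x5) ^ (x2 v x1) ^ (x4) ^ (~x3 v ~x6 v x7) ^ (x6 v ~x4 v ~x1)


CNF with 7 clauses over 7 vars (128 assignments).
An assignment satisfies CNF iff every clause has >=1 true literal.
Check each row (bits = x1,x2,x3,x4,x5,x6,x7; clause T/F shown):
  row 0 [0000000]: clauses=FTTFFTT -> 0
  row 1 [0000001]: clauses=FTTFFTT -> 0
  row 2 [0000010]: clauses=TTTFFTT -> 0
  row 3 [0000011]: clauses=TTTFFTT -> 0
  row 4 [0000100]: clauses=FTTFFTT -> 0
  (every remaining row is evaluated the same way; all 128 results are listed next)
Full result column, 8 rows per line (x1,x2,x3,x4 fixed per line; x5,x6,x7 runs 000..111 left to right):
  rows 0-7 [x1,x2,x3,x4=0000]: 00000000  (ones: 0)
  rows 8-15 [x1,x2,x3,x4=0001]: 00000000  (ones: 0)
  rows 16-23 [x1,x2,x3,x4=0010]: 00000000  (ones: 0)
  rows 24-31 [x1,x2,x3,x4=0011]: 00000000  (ones: 0)
  rows 32-39 [x1,x2,x3,x4=0100]: 00000000  (ones: 0)
  rows 40-47 [x1,x2,x3,x4=0101]: 11111100  (ones: 6)
  rows 48-55 [x1,x2,x3,x4=0110]: 00000000  (ones: 0)
  rows 56-63 [x1,x2,x3,x4=0111]: 11011100  (ones: 5)
  rows 64-71 [x1,x2,x3,x4=1000]: 00000000  (ones: 0)
  rows 72-79 [x1,x2,x3,x4=1001]: 00110000  (ones: 2)
  rows 80-87 [x1,x2,x3,x4=1010]: 00000000  (ones: 0)
  rows 88-95 [x1,x2,x3,x4=1011]: 00010000  (ones: 1)
  rows 96-103 [x1,x2,x3,x4=1100]: 00000000  (ones: 0)
  rows 104-111 [x1,x2,x3,x4=1101]: 00110000  (ones: 2)
  rows 112-119 [x1,x2,x3,x4=1110]: 00000000  (ones: 0)
  rows 120-127 [x1,x2,x3,x4=1111]: 00010000  (ones: 1)
Satisfying assignments = 0+0+0+0+0+6+0+5+0+2+0+1+0+2+0+1 = 17

17


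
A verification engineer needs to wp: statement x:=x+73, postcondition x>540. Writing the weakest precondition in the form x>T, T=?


Formula: wp(x:=E, P) = P[E/x] (substitute E for x in postcondition)
Step 1: Postcondition: x>540
Step 2: Substitute x+73 for x: x+73>540
Step 3: Solve for x: x > 540-73 = 467

467


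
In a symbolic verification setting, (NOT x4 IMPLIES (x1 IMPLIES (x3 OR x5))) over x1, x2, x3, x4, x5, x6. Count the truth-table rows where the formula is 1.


Formula: (NOT x4 IMPLIES (x1 IMPLIES (x3 OR x5))) over 6 vars (64 rows)
Evaluate each row (x1, x2, x3, x4, x5, x6 as bits, MSB first):
  row 0 [000000]: (NOT 0 IMPLIES (0 IMPLIES (0 OR 0))) -> 1
  row 1 [000001]: (NOT 0 IMPLIES (0 IMPLIES (0 OR 0))) -> 1
  row 2 [000010]: (NOT 0 IMPLIES (0 IMPLIES (0 OR 1))) -> 1
  row 3 [000011]: (NOT 0 IMPLIES (0 IMPLIES (0 OR 1))) -> 1
  row 4 [000100]: (NOT 1 IMPLIES (0 IMPLIES (0 OR 0))) -> 1
  (every remaining row is evaluated the same way; all 64 results are listed next)
Full result column, 8 rows per line (x1,x2,x3 fixed per line; x4,x5,x6 runs 000..111 left to right):
  rows 0-7 [x1,x2,x3=000]: 11111111  (ones: 8)
  rows 8-15 [x1,x2,x3=001]: 11111111  (ones: 8)
  rows 16-23 [x1,x2,x3=010]: 11111111  (ones: 8)
  rows 24-31 [x1,x2,x3=011]: 11111111  (ones: 8)
  rows 32-39 [x1,x2,x3=100]: 00111111  (ones: 6)
  rows 40-47 [x1,x2,x3=101]: 11111111  (ones: 8)
  rows 48-55 [x1,x2,x3=110]: 00111111  (ones: 6)
  rows 56-63 [x1,x2,x3=111]: 11111111  (ones: 8)
Count of 1-rows = 8+8+8+8+6+8+6+8 = 60

60


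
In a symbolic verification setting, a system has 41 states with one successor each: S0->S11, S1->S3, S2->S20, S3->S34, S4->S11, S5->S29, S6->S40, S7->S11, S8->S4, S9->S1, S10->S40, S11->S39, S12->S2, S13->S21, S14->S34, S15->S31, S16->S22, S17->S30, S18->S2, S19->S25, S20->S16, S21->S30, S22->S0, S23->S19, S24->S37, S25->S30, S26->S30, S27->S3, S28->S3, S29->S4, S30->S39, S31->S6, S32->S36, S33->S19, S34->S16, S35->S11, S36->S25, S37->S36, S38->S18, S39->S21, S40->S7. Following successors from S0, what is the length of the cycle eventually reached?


Trace from S0 until a state repeats:
  S0 -> S11 -> S39 -> S21 -> S30 -> S39
S39 first seen at step 2, revisited at step 5.
Cycle length = 5 - 2 = 3

3


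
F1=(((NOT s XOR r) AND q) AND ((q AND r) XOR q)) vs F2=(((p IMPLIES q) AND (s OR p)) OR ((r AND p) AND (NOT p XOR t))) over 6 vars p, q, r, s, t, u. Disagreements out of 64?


F1 = (((NOT s XOR r) AND q) AND ((q AND r) XOR q))
F2 = (((p IMPLIES q) AND (s OR p)) OR ((r AND p) AND (NOT p XOR t)))
Evaluate both on each of 64 rows (bits = p,q,r,s,t,u):
  row 0 [000000]: F1=0 F2=0 -> 0
  row 1 [000001]: F1=0 F2=0 -> 0
  row 2 [000010]: F1=0 F2=0 -> 0
  row 3 [000011]: F1=0 F2=0 -> 0
  row 4 [000100]: F1=0 F2=1 (differ) -> 1
  (every remaining row is evaluated the same way; all 64 results are listed next)
Full result column, 8 rows per line (p,q,r fixed per line; s,t,u runs 000..111 left to right):
  rows 0-7 [p,q,r=000]: 00001111  (ones: 4)
  rows 8-15 [p,q,r=001]: 00001111  (ones: 4)
  rows 16-23 [p,q,r=010]: 11111111  (ones: 8)
  rows 24-31 [p,q,r=011]: 00001111  (ones: 4)
  rows 32-39 [p,q,r=100]: 00000000  (ones: 0)
  rows 40-47 [p,q,r=101]: 00110011  (ones: 4)
  rows 48-55 [p,q,r=110]: 00001111  (ones: 4)
  rows 56-63 [p,q,r=111]: 11111111  (ones: 8)
Disagreements = 4+4+8+4+0+4+4+8 = 36

36


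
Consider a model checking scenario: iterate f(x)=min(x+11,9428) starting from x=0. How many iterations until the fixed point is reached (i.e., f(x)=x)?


Step 1: x=0, cap=9428, increment=11
Step 2: x grows by 11 each step until capped at 9428; fixed point is x=9428
Step 3: iterations = ceil(9428/11) = 858

858


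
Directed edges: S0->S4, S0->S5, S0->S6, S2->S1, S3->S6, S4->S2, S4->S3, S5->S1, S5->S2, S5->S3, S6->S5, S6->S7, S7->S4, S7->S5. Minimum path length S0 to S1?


BFS layer-by-layer from S0:
  dist 0: {S0}
  dist 1: {S4, S5, S6}
  dist 2: {S1, S2, S3, S7}
  -> S1 reached at distance 2
Shortest path length = 2

2


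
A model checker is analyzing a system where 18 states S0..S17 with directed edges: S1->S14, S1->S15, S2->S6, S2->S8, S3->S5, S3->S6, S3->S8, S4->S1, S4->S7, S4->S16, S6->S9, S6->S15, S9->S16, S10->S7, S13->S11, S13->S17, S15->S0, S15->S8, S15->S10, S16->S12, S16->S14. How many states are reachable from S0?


BFS from S0:
  layer 0: {S0}
Reachable set: {S0}
Count = 1

1


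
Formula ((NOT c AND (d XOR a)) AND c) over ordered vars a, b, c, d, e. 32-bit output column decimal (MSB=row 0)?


Formula: ((NOT c AND (d XOR a)) AND c) over a, b, c, d, e (32 rows)
Evaluate each row (bits = a,b,c,d,e, MSB first):
  row 0 [00000]: ((NOT 0 AND (0 XOR 0)) AND 0) -> 0
  row 1 [00001]: ((NOT 0 AND (0 XOR 0)) AND 0) -> 0
  row 2 [00010]: ((NOT 0 AND (1 XOR 0)) AND 0) -> 0
  row 3 [00011]: ((NOT 0 AND (1 XOR 0)) AND 0) -> 0
  row 4 [00100]: ((NOT 1 AND (0 XOR 0)) AND 1) -> 0
  row 5 [00101]: ((NOT 1 AND (0 XOR 0)) AND 1) -> 0
  row 6 [00110]: ((NOT 1 AND (1 XOR 0)) AND 1) -> 0
  row 7 [00111]: ((NOT 1 AND (1 XOR 0)) AND 1) -> 0
  row 8 [01000]: ((NOT 0 AND (0 XOR 0)) AND 0) -> 0
  row 9 [01001]: ((NOT 0 AND (0 XOR 0)) AND 0) -> 0
  row 10 [01010]: ((NOT 0 AND (1 XOR 0)) AND 0) -> 0
  row 11 [01011]: ((NOT 0 AND (1 XOR 0)) AND 0) -> 0
  row 12 [01100]: ((NOT 1 AND (0 XOR 0)) AND 1) -> 0
  row 13 [01101]: ((NOT 1 AND (0 XOR 0)) AND 1) -> 0
  row 14 [01110]: ((NOT 1 AND (1 XOR 0)) AND 1) -> 0
  row 15 [01111]: ((NOT 1 AND (1 XOR 0)) AND 1) -> 0
  row 16 [10000]: ((NOT 0 AND (0 XOR 1)) AND 0) -> 0
  row 17 [10001]: ((NOT 0 AND (0 XOR 1)) AND 0) -> 0
  row 18 [10010]: ((NOT 0 AND (1 XOR 1)) AND 0) -> 0
  row 19 [10011]: ((NOT 0 AND (1 XOR 1)) AND 0) -> 0
  row 20 [10100]: ((NOT 1 AND (0 XOR 1)) AND 1) -> 0
  row 21 [10101]: ((NOT 1 AND (0 XOR 1)) AND 1) -> 0
  row 22 [10110]: ((NOT 1 AND (1 XOR 1)) AND 1) -> 0
  row 23 [10111]: ((NOT 1 AND (1 XOR 1)) AND 1) -> 0
  row 24 [11000]: ((NOT 0 AND (0 XOR 1)) AND 0) -> 0
  row 25 [11001]: ((NOT 0 AND (0 XOR 1)) AND 0) -> 0
  row 26 [11010]: ((NOT 0 AND (1 XOR 1)) AND 0) -> 0
  row 27 [11011]: ((NOT 0 AND (1 XOR 1)) AND 0) -> 0
  row 28 [11100]: ((NOT 1 AND (0 XOR 1)) AND 1) -> 0
  row 29 [11101]: ((NOT 1 AND (0 XOR 1)) AND 1) -> 0
  row 30 [11110]: ((NOT 1 AND (1 XOR 1)) AND 1) -> 0
  row 31 [11111]: ((NOT 1 AND (1 XOR 1)) AND 1) -> 0
Full result column, 4 rows per line (a,b,c fixed per line; d,e runs 00..11 left to right):
  rows 0-3 [a,b,c=000]: 0000  = hex 0
  rows 4-7 [a,b,c=001]: 0000  = hex 0
  rows 8-11 [a,b,c=010]: 0000  = hex 0
  rows 12-15 [a,b,c=011]: 0000  = hex 0
  rows 16-19 [a,b,c=100]: 0000  = hex 0
  rows 20-23 [a,b,c=101]: 0000  = hex 0
  rows 24-27 [a,b,c=110]: 0000  = hex 0
  rows 28-31 [a,b,c=111]: 0000  = hex 0
Output column (row 0 .. row 31) = 00000000000000000000000000000000
Output column grouped in 4s = 0000 0000 0000 0000 0000 0000 0000 0000 = 0x00000000
Convert to decimal digit by digit (value = value*16 + digit):
  0 -> 0
  0*16 + 0 = 0
  0*16 + 0 = 0
  0*16 + 0 = 0
  0*16 + 0 = 0
  0*16 + 0 = 0
  0*16 + 0 = 0
  0*16 + 0 = 0
Decimal = 0

0


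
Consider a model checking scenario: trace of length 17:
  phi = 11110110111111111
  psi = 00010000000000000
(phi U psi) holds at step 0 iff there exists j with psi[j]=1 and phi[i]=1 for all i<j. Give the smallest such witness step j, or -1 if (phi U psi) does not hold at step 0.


(phi U psi) at 0: need smallest j with psi[j]=1 and phi[i]=1 for all i in [0,j).
Scan from step 0:
  step 0: phi=1, psi=0 -> continue
  step 1: phi=1, psi=0 -> continue
  step 2: phi=1, psi=0 -> continue
  step 3: psi=1 and phi held for [0,3) -> witness found
Witness step = 3

3


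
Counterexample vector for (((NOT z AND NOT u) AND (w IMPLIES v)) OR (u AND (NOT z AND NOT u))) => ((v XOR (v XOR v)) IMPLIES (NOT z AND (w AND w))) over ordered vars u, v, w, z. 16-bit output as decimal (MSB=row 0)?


F1 = (((NOT z AND NOT u) AND (w IMPLIES v)) OR (u AND (NOT z AND NOT u)))
F2 = ((v XOR (v XOR v)) IMPLIES (NOT z AND (w AND w)))
Counterexample to F1=>F2 is where F1=1 and F2=0.
Evaluate each row (bits = u,v,w,z, MSB first):
  row 0 [0000]: F1=1 F2=1 -> F1&~F2 -> 0
  row 1 [0001]: F1=0 F2=1 -> F1&~F2 -> 0
  row 2 [0010]: F1=0 F2=1 -> F1&~F2 -> 0
  row 3 [0011]: F1=0 F2=1 -> F1&~F2 -> 0
  row 4 [0100]: F1=1 F2=0 -> F1&~F2 -> 1
  row 5 [0101]: F1=0 F2=0 -> F1&~F2 -> 0
  row 6 [0110]: F1=1 F2=1 -> F1&~F2 -> 0
  row 7 [0111]: F1=0 F2=0 -> F1&~F2 -> 0
  row 8 [1000]: F1=0 F2=1 -> F1&~F2 -> 0
  row 9 [1001]: F1=0 F2=1 -> F1&~F2 -> 0
  row 10 [1010]: F1=0 F2=1 -> F1&~F2 -> 0
  row 11 [1011]: F1=0 F2=1 -> F1&~F2 -> 0
  row 12 [1100]: F1=0 F2=0 -> F1&~F2 -> 0
  row 13 [1101]: F1=0 F2=0 -> F1&~F2 -> 0
  row 14 [1110]: F1=0 F2=1 -> F1&~F2 -> 0
  row 15 [1111]: F1=0 F2=0 -> F1&~F2 -> 0
Full result column, 4 rows per line (u,v fixed per line; w,z runs 00..11 left to right):
  rows 0-3 [u,v=00]: 0000  = hex 0
  rows 4-7 [u,v=01]: 1000  = hex 8
  rows 8-11 [u,v=10]: 0000  = hex 0
  rows 12-15 [u,v=11]: 0000  = hex 0
Counterexample vector (row 0 .. row 15) = 0000100000000000
Output column grouped in 4s = 0000 1000 0000 0000 = 0x0800
Convert to decimal digit by digit (value = value*16 + digit):
  0 -> 0
  0*16 + 8 = 8
  8*16 + 0 = 128
  128*16 + 0 = 2048
Decimal = 2048

2048


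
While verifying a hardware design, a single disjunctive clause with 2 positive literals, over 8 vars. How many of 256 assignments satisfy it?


Step 1: Total=2^8=256
Step 2: Unsat when all 2 false: 2^6=64
Step 3: Sat=256-64=192

192


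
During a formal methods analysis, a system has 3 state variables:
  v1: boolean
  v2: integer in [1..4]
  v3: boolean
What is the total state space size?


State space = product of domain sizes of all variables.
Domain sizes:
  v1 (boolean): 2
  v2 (integer in [1..4]): 4
  v3 (boolean): 2
Product = 2 * 4 * 2 = 16

16


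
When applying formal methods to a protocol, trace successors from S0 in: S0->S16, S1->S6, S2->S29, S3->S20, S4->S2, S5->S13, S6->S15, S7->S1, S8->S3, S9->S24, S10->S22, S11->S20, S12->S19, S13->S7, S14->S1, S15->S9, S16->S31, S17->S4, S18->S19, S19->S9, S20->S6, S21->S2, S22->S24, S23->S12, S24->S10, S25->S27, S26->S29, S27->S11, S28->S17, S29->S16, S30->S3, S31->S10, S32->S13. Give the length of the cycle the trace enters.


Trace from S0 until a state repeats:
  S0 -> S16 -> S31 -> S10 -> S22 -> S24 -> S10
S10 first seen at step 3, revisited at step 6.
Cycle length = 6 - 3 = 3

3


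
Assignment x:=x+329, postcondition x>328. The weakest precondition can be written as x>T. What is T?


Formula: wp(x:=E, P) = P[E/x] (substitute E for x in postcondition)
Step 1: Postcondition: x>328
Step 2: Substitute x+329 for x: x+329>328
Step 3: Solve for x: x > 328-329 = -1

-1


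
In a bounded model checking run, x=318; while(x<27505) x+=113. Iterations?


Step 1: x goes from 318 toward 27505 by 113; the body runs while x<27505, so iterations = ceil((bound-start)/step)
Step 2: Distance=27187
Step 3: ceil(27187/113)=241

241


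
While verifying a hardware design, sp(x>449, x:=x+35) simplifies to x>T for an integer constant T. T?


Formula: sp(P, x:=E) = exists old_x. (x = E[old_x/x]) AND P[old_x/x] (old_x is the value of x before the assignment; eliminate old_x by solving x = E[old_x/x] for old_x)
Step 1: Precondition P: x>449, i.e. old_x > 449
Step 2: Assignment gives x = old_x + 35, so old_x = x - 35
Step 3: Substitute into P: x - 35 > 449
Step 4: Simplify: x > 449+35 = 484

484


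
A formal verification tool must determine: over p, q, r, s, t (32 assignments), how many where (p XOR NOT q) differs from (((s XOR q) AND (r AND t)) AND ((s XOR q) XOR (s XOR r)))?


F1 = (p XOR NOT q)
F2 = (((s XOR q) AND (r AND t)) AND ((s XOR q) XOR (s XOR r)))
Evaluate both on each of 32 rows (bits = p,q,r,s,t):
  row 0 [00000]: F1=1 F2=0 (differ) -> 1
  row 1 [00001]: F1=1 F2=0 (differ) -> 1
  row 2 [00010]: F1=1 F2=0 (differ) -> 1
  row 3 [00011]: F1=1 F2=0 (differ) -> 1
  row 4 [00100]: F1=1 F2=0 (differ) -> 1
  row 5 [00101]: F1=1 F2=0 (differ) -> 1
  row 6 [00110]: F1=1 F2=0 (differ) -> 1
  row 7 [00111]: F1=1 F2=1 -> 0
  row 8 [01000]: F1=0 F2=0 -> 0
  row 9 [01001]: F1=0 F2=0 -> 0
  row 10 [01010]: F1=0 F2=0 -> 0
  row 11 [01011]: F1=0 F2=0 -> 0
  row 12 [01100]: F1=0 F2=0 -> 0
  row 13 [01101]: F1=0 F2=0 -> 0
  row 14 [01110]: F1=0 F2=0 -> 0
  row 15 [01111]: F1=0 F2=0 -> 0
  row 16 [10000]: F1=0 F2=0 -> 0
  row 17 [10001]: F1=0 F2=0 -> 0
  row 18 [10010]: F1=0 F2=0 -> 0
  row 19 [10011]: F1=0 F2=0 -> 0
  row 20 [10100]: F1=0 F2=0 -> 0
  row 21 [10101]: F1=0 F2=0 -> 0
  row 22 [10110]: F1=0 F2=0 -> 0
  row 23 [10111]: F1=0 F2=1 (differ) -> 1
  row 24 [11000]: F1=1 F2=0 (differ) -> 1
  row 25 [11001]: F1=1 F2=0 (differ) -> 1
  row 26 [11010]: F1=1 F2=0 (differ) -> 1
  row 27 [11011]: F1=1 F2=0 (differ) -> 1
  row 28 [11100]: F1=1 F2=0 (differ) -> 1
  row 29 [11101]: F1=1 F2=0 (differ) -> 1
  row 30 [11110]: F1=1 F2=0 (differ) -> 1
  row 31 [11111]: F1=1 F2=0 (differ) -> 1
Full result column, 8 rows per line (p,q fixed per line; r,s,t runs 000..111 left to right):
  rows 0-7 [p,q=00]: 11111110  (ones: 7)
  rows 8-15 [p,q=01]: 00000000  (ones: 0)
  rows 16-23 [p,q=10]: 00000001  (ones: 1)
  rows 24-31 [p,q=11]: 11111111  (ones: 8)
Disagreements = 7+0+1+8 = 16

16


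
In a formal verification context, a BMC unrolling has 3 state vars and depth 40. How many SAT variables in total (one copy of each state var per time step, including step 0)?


BMC unrolls to depth k, creating one copy of each state var for steps 0..k.
Step count = 40 + 1 = 41 (steps 0 through 40)
Vars per step = 3
Total = 3 * 41 = 123

123


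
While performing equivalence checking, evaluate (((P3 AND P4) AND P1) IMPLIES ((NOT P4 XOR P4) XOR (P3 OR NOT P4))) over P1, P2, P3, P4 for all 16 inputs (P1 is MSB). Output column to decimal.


Formula: (((P3 AND P4) AND P1) IMPLIES ((NOT P4 XOR P4) XOR (P3 OR NOT P4))) over P1, P2, P3, P4 (16 rows)
Evaluate each row (bits = P1,P2,P3,P4, MSB first):
  row 0 [0000]: (((0 AND 0) AND 0) IMPLIES ((NOT 0 XOR 0) XOR (0 OR NOT 0))) -> 1
  row 1 [0001]: (((0 AND 1) AND 0) IMPLIES ((NOT 1 XOR 1) XOR (0 OR NOT 1))) -> 1
  row 2 [0010]: (((1 AND 0) AND 0) IMPLIES ((NOT 0 XOR 0) XOR (1 OR NOT 0))) -> 1
  row 3 [0011]: (((1 AND 1) AND 0) IMPLIES ((NOT 1 XOR 1) XOR (1 OR NOT 1))) -> 1
  row 4 [0100]: (((0 AND 0) AND 0) IMPLIES ((NOT 0 XOR 0) XOR (0 OR NOT 0))) -> 1
  row 5 [0101]: (((0 AND 1) AND 0) IMPLIES ((NOT 1 XOR 1) XOR (0 OR NOT 1))) -> 1
  row 6 [0110]: (((1 AND 0) AND 0) IMPLIES ((NOT 0 XOR 0) XOR (1 OR NOT 0))) -> 1
  row 7 [0111]: (((1 AND 1) AND 0) IMPLIES ((NOT 1 XOR 1) XOR (1 OR NOT 1))) -> 1
  row 8 [1000]: (((0 AND 0) AND 1) IMPLIES ((NOT 0 XOR 0) XOR (0 OR NOT 0))) -> 1
  row 9 [1001]: (((0 AND 1) AND 1) IMPLIES ((NOT 1 XOR 1) XOR (0 OR NOT 1))) -> 1
  row 10 [1010]: (((1 AND 0) AND 1) IMPLIES ((NOT 0 XOR 0) XOR (1 OR NOT 0))) -> 1
  row 11 [1011]: (((1 AND 1) AND 1) IMPLIES ((NOT 1 XOR 1) XOR (1 OR NOT 1))) -> 0
  row 12 [1100]: (((0 AND 0) AND 1) IMPLIES ((NOT 0 XOR 0) XOR (0 OR NOT 0))) -> 1
  row 13 [1101]: (((0 AND 1) AND 1) IMPLIES ((NOT 1 XOR 1) XOR (0 OR NOT 1))) -> 1
  row 14 [1110]: (((1 AND 0) AND 1) IMPLIES ((NOT 0 XOR 0) XOR (1 OR NOT 0))) -> 1
  row 15 [1111]: (((1 AND 1) AND 1) IMPLIES ((NOT 1 XOR 1) XOR (1 OR NOT 1))) -> 0
Full result column, 4 rows per line (P1,P2 fixed per line; P3,P4 runs 00..11 left to right):
  rows 0-3 [P1,P2=00]: 1111  = hex F
  rows 4-7 [P1,P2=01]: 1111  = hex F
  rows 8-11 [P1,P2=10]: 1110  = hex E
  rows 12-15 [P1,P2=11]: 1110  = hex E
Output column (row 0 .. row 15) = 1111111111101110
Output column grouped in 4s = 1111 1111 1110 1110 = 0xFFEE
Convert to decimal digit by digit (value = value*16 + digit):
  F -> 15
  15*16 + 15 (F) = 255
  255*16 + 14 (E) = 4094
  4094*16 + 14 (E) = 65518
Decimal = 65518

65518


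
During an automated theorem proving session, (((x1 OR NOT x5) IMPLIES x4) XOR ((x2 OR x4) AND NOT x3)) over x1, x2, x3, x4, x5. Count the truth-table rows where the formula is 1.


Formula: (((x1 OR NOT x5) IMPLIES x4) XOR ((x2 OR x4) AND NOT x3)) over 5 vars (32 rows)
Evaluate each row (x1, x2, x3, x4, x5 as bits, MSB first):
  row 0 [00000]: (((0 OR NOT 0) IMPLIES 0) XOR ((0 OR 0) AND NOT 0)) -> 0
  row 1 [00001]: (((0 OR NOT 1) IMPLIES 0) XOR ((0 OR 0) AND NOT 0)) -> 1
  row 2 [00010]: (((0 OR NOT 0) IMPLIES 1) XOR ((0 OR 1) AND NOT 0)) -> 0
  row 3 [00011]: (((0 OR NOT 1) IMPLIES 1) XOR ((0 OR 1) AND NOT 0)) -> 0
  row 4 [00100]: (((0 OR NOT 0) IMPLIES 0) XOR ((0 OR 0) AND NOT 1)) -> 0
  row 5 [00101]: (((0 OR NOT 1) IMPLIES 0) XOR ((0 OR 0) AND NOT 1)) -> 1
  row 6 [00110]: (((0 OR NOT 0) IMPLIES 1) XOR ((0 OR 1) AND NOT 1)) -> 1
  row 7 [00111]: (((0 OR NOT 1) IMPLIES 1) XOR ((0 OR 1) AND NOT 1)) -> 1
  row 8 [01000]: (((0 OR NOT 0) IMPLIES 0) XOR ((1 OR 0) AND NOT 0)) -> 1
  row 9 [01001]: (((0 OR NOT 1) IMPLIES 0) XOR ((1 OR 0) AND NOT 0)) -> 0
  row 10 [01010]: (((0 OR NOT 0) IMPLIES 1) XOR ((1 OR 1) AND NOT 0)) -> 0
  row 11 [01011]: (((0 OR NOT 1) IMPLIES 1) XOR ((1 OR 1) AND NOT 0)) -> 0
  row 12 [01100]: (((0 OR NOT 0) IMPLIES 0) XOR ((1 OR 0) AND NOT 1)) -> 0
  row 13 [01101]: (((0 OR NOT 1) IMPLIES 0) XOR ((1 OR 0) AND NOT 1)) -> 1
  row 14 [01110]: (((0 OR NOT 0) IMPLIES 1) XOR ((1 OR 1) AND NOT 1)) -> 1
  row 15 [01111]: (((0 OR NOT 1) IMPLIES 1) XOR ((1 OR 1) AND NOT 1)) -> 1
  row 16 [10000]: (((1 OR NOT 0) IMPLIES 0) XOR ((0 OR 0) AND NOT 0)) -> 0
  row 17 [10001]: (((1 OR NOT 1) IMPLIES 0) XOR ((0 OR 0) AND NOT 0)) -> 0
  row 18 [10010]: (((1 OR NOT 0) IMPLIES 1) XOR ((0 OR 1) AND NOT 0)) -> 0
  row 19 [10011]: (((1 OR NOT 1) IMPLIES 1) XOR ((0 OR 1) AND NOT 0)) -> 0
  row 20 [10100]: (((1 OR NOT 0) IMPLIES 0) XOR ((0 OR 0) AND NOT 1)) -> 0
  row 21 [10101]: (((1 OR NOT 1) IMPLIES 0) XOR ((0 OR 0) AND NOT 1)) -> 0
  row 22 [10110]: (((1 OR NOT 0) IMPLIES 1) XOR ((0 OR 1) AND NOT 1)) -> 1
  row 23 [10111]: (((1 OR NOT 1) IMPLIES 1) XOR ((0 OR 1) AND NOT 1)) -> 1
  row 24 [11000]: (((1 OR NOT 0) IMPLIES 0) XOR ((1 OR 0) AND NOT 0)) -> 1
  row 25 [11001]: (((1 OR NOT 1) IMPLIES 0) XOR ((1 OR 0) AND NOT 0)) -> 1
  row 26 [11010]: (((1 OR NOT 0) IMPLIES 1) XOR ((1 OR 1) AND NOT 0)) -> 0
  row 27 [11011]: (((1 OR NOT 1) IMPLIES 1) XOR ((1 OR 1) AND NOT 0)) -> 0
  row 28 [11100]: (((1 OR NOT 0) IMPLIES 0) XOR ((1 OR 0) AND NOT 1)) -> 0
  row 29 [11101]: (((1 OR NOT 1) IMPLIES 0) XOR ((1 OR 0) AND NOT 1)) -> 0
  row 30 [11110]: (((1 OR NOT 0) IMPLIES 1) XOR ((1 OR 1) AND NOT 1)) -> 1
  row 31 [11111]: (((1 OR NOT 1) IMPLIES 1) XOR ((1 OR 1) AND NOT 1)) -> 1
Full result column, 8 rows per line (x1,x2 fixed per line; x3,x4,x5 runs 000..111 left to right):
  rows 0-7 [x1,x2=00]: 01000111  (ones: 4)
  rows 8-15 [x1,x2=01]: 10000111  (ones: 4)
  rows 16-23 [x1,x2=10]: 00000011  (ones: 2)
  rows 24-31 [x1,x2=11]: 11000011  (ones: 4)
Count of 1-rows = 4+4+2+4 = 14

14


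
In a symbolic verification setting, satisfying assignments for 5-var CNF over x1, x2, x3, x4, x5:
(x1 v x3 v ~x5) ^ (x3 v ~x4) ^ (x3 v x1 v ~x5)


CNF with 3 clauses over 5 vars (32 assignments).
An assignment satisfies CNF iff every clause has >=1 true literal.
Check each row (bits = x1,x2,x3,x4,x5; clause T/F shown):
  row 0 [00000]: clauses=TTT -> 1
  row 1 [00001]: clauses=FTF -> 0
  row 2 [00010]: clauses=TFT -> 0
  row 3 [00011]: clauses=FFF -> 0
  row 4 [00100]: clauses=TTT -> 1
  row 5 [00101]: clauses=TTT -> 1
  row 6 [00110]: clauses=TTT -> 1
  row 7 [00111]: clauses=TTT -> 1
  row 8 [01000]: clauses=TTT -> 1
  row 9 [01001]: clauses=FTF -> 0
  row 10 [01010]: clauses=TFT -> 0
  row 11 [01011]: clauses=FFF -> 0
  row 12 [01100]: clauses=TTT -> 1
  row 13 [01101]: clauses=TTT -> 1
  row 14 [01110]: clauses=TTT -> 1
  row 15 [01111]: clauses=TTT -> 1
  row 16 [10000]: clauses=TTT -> 1
  row 17 [10001]: clauses=TTT -> 1
  row 18 [10010]: clauses=TFT -> 0
  row 19 [10011]: clauses=TFT -> 0
  row 20 [10100]: clauses=TTT -> 1
  row 21 [10101]: clauses=TTT -> 1
  row 22 [10110]: clauses=TTT -> 1
  row 23 [10111]: clauses=TTT -> 1
  row 24 [11000]: clauses=TTT -> 1
  row 25 [11001]: clauses=TTT -> 1
  row 26 [11010]: clauses=TFT -> 0
  row 27 [11011]: clauses=TFT -> 0
  row 28 [11100]: clauses=TTT -> 1
  row 29 [11101]: clauses=TTT -> 1
  row 30 [11110]: clauses=TTT -> 1
  row 31 [11111]: clauses=TTT -> 1
Full result column, 8 rows per line (x1,x2 fixed per line; x3,x4,x5 runs 000..111 left to right):
  rows 0-7 [x1,x2=00]: 10001111  (ones: 5)
  rows 8-15 [x1,x2=01]: 10001111  (ones: 5)
  rows 16-23 [x1,x2=10]: 11001111  (ones: 6)
  rows 24-31 [x1,x2=11]: 11001111  (ones: 6)
Satisfying assignments = 5+5+6+6 = 22

22


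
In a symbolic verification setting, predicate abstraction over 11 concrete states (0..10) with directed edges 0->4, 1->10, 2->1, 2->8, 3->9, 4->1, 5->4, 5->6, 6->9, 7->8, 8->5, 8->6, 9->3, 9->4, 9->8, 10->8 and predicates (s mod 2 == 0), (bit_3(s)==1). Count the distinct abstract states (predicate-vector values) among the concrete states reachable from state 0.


BFS from 0:
Concrete reachable: {0, 1, 3, 4, 5, 6, 8, 9, 10}
Abstract via predicates (s mod 2 == 0), (bit_3(s)==1):
  (0,0) <- {1, 3, 5}
  (0,1) <- {9}
  (1,0) <- {0, 4, 6}
  (1,1) <- {8, 10}
Distinct abstract states = 4

4


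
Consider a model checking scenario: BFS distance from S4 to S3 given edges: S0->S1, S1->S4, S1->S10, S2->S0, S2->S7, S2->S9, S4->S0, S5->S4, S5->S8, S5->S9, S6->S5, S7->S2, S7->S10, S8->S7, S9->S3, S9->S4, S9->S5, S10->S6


BFS layer-by-layer from S4:
  dist 0: {S4}
  dist 1: {S0}
  dist 2: {S1}
  dist 3: {S10}
  dist 4: {S6}
  dist 5: {S5}
  dist 6: {S8, S9}
  dist 7: {S3, S7}
  -> S3 reached at distance 7
Shortest path length = 7

7


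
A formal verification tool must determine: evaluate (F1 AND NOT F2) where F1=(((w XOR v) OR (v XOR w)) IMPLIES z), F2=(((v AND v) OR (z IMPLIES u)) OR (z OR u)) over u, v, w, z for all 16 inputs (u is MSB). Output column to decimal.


F1 = (((w XOR v) OR (v XOR w)) IMPLIES z)
F2 = (((v AND v) OR (z IMPLIES u)) OR (z OR u))
Counterexample to F1=>F2 is where F1=1 and F2=0.
Evaluate each row (bits = u,v,w,z, MSB first):
  row 0 [0000]: F1=1 F2=1 -> F1&~F2 -> 0
  row 1 [0001]: F1=1 F2=1 -> F1&~F2 -> 0
  row 2 [0010]: F1=0 F2=1 -> F1&~F2 -> 0
  row 3 [0011]: F1=1 F2=1 -> F1&~F2 -> 0
  row 4 [0100]: F1=0 F2=1 -> F1&~F2 -> 0
  row 5 [0101]: F1=1 F2=1 -> F1&~F2 -> 0
  row 6 [0110]: F1=1 F2=1 -> F1&~F2 -> 0
  row 7 [0111]: F1=1 F2=1 -> F1&~F2 -> 0
  row 8 [1000]: F1=1 F2=1 -> F1&~F2 -> 0
  row 9 [1001]: F1=1 F2=1 -> F1&~F2 -> 0
  row 10 [1010]: F1=0 F2=1 -> F1&~F2 -> 0
  row 11 [1011]: F1=1 F2=1 -> F1&~F2 -> 0
  row 12 [1100]: F1=0 F2=1 -> F1&~F2 -> 0
  row 13 [1101]: F1=1 F2=1 -> F1&~F2 -> 0
  row 14 [1110]: F1=1 F2=1 -> F1&~F2 -> 0
  row 15 [1111]: F1=1 F2=1 -> F1&~F2 -> 0
Full result column, 4 rows per line (u,v fixed per line; w,z runs 00..11 left to right):
  rows 0-3 [u,v=00]: 0000  = hex 0
  rows 4-7 [u,v=01]: 0000  = hex 0
  rows 8-11 [u,v=10]: 0000  = hex 0
  rows 12-15 [u,v=11]: 0000  = hex 0
Counterexample vector (row 0 .. row 15) = 0000000000000000
Output column grouped in 4s = 0000 0000 0000 0000 = 0x0000
Convert to decimal digit by digit (value = value*16 + digit):
  0 -> 0
  0*16 + 0 = 0
  0*16 + 0 = 0
  0*16 + 0 = 0
Decimal = 0

0


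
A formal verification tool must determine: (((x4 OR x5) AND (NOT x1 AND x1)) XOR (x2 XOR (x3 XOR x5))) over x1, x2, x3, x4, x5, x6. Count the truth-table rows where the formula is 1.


Formula: (((x4 OR x5) AND (NOT x1 AND x1)) XOR (x2 XOR (x3 XOR x5))) over 6 vars (64 rows)
Evaluate each row (x1, x2, x3, x4, x5, x6 as bits, MSB first):
  row 0 [000000]: (((0 OR 0) AND (NOT 0 AND 0)) XOR (0 XOR (0 XOR 0))) -> 0
  row 1 [000001]: (((0 OR 0) AND (NOT 0 AND 0)) XOR (0 XOR (0 XOR 0))) -> 0
  row 2 [000010]: (((0 OR 1) AND (NOT 0 AND 0)) XOR (0 XOR (0 XOR 1))) -> 1
  row 3 [000011]: (((0 OR 1) AND (NOT 0 AND 0)) XOR (0 XOR (0 XOR 1))) -> 1
  row 4 [000100]: (((1 OR 0) AND (NOT 0 AND 0)) XOR (0 XOR (0 XOR 0))) -> 0
  (every remaining row is evaluated the same way; all 64 results are listed next)
Full result column, 8 rows per line (x1,x2,x3 fixed per line; x4,x5,x6 runs 000..111 left to right):
  rows 0-7 [x1,x2,x3=000]: 00110011  (ones: 4)
  rows 8-15 [x1,x2,x3=001]: 11001100  (ones: 4)
  rows 16-23 [x1,x2,x3=010]: 11001100  (ones: 4)
  rows 24-31 [x1,x2,x3=011]: 00110011  (ones: 4)
  rows 32-39 [x1,x2,x3=100]: 00110011  (ones: 4)
  rows 40-47 [x1,x2,x3=101]: 11001100  (ones: 4)
  rows 48-55 [x1,x2,x3=110]: 11001100  (ones: 4)
  rows 56-63 [x1,x2,x3=111]: 00110011  (ones: 4)
Count of 1-rows = 4+4+4+4+4+4+4+4 = 32

32


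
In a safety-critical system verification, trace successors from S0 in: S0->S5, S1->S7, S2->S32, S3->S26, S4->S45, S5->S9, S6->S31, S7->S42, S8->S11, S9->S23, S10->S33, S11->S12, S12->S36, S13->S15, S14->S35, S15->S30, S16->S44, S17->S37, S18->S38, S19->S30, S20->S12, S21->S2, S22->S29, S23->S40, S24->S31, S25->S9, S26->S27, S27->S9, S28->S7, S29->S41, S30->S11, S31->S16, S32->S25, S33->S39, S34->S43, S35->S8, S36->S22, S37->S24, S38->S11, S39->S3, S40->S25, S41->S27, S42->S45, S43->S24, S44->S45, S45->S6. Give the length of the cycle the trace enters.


Trace from S0 until a state repeats:
  S0 -> S5 -> S9 -> S23 -> S40 -> S25 -> S9
S9 first seen at step 2, revisited at step 6.
Cycle length = 6 - 2 = 4

4


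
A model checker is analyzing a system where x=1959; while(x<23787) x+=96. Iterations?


Step 1: x goes from 1959 toward 23787 by 96; the body runs while x<23787, so iterations = ceil((bound-start)/step)
Step 2: Distance=21828
Step 3: ceil(21828/96)=228

228


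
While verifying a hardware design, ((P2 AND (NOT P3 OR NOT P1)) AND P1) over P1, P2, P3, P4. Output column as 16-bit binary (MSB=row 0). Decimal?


Formula: ((P2 AND (NOT P3 OR NOT P1)) AND P1) over P1, P2, P3, P4 (16 rows)
Evaluate each row (bits = P1,P2,P3,P4, MSB first):
  row 0 [0000]: ((0 AND (NOT 0 OR NOT 0)) AND 0) -> 0
  row 1 [0001]: ((0 AND (NOT 0 OR NOT 0)) AND 0) -> 0
  row 2 [0010]: ((0 AND (NOT 1 OR NOT 0)) AND 0) -> 0
  row 3 [0011]: ((0 AND (NOT 1 OR NOT 0)) AND 0) -> 0
  row 4 [0100]: ((1 AND (NOT 0 OR NOT 0)) AND 0) -> 0
  row 5 [0101]: ((1 AND (NOT 0 OR NOT 0)) AND 0) -> 0
  row 6 [0110]: ((1 AND (NOT 1 OR NOT 0)) AND 0) -> 0
  row 7 [0111]: ((1 AND (NOT 1 OR NOT 0)) AND 0) -> 0
  row 8 [1000]: ((0 AND (NOT 0 OR NOT 1)) AND 1) -> 0
  row 9 [1001]: ((0 AND (NOT 0 OR NOT 1)) AND 1) -> 0
  row 10 [1010]: ((0 AND (NOT 1 OR NOT 1)) AND 1) -> 0
  row 11 [1011]: ((0 AND (NOT 1 OR NOT 1)) AND 1) -> 0
  row 12 [1100]: ((1 AND (NOT 0 OR NOT 1)) AND 1) -> 1
  row 13 [1101]: ((1 AND (NOT 0 OR NOT 1)) AND 1) -> 1
  row 14 [1110]: ((1 AND (NOT 1 OR NOT 1)) AND 1) -> 0
  row 15 [1111]: ((1 AND (NOT 1 OR NOT 1)) AND 1) -> 0
Full result column, 4 rows per line (P1,P2 fixed per line; P3,P4 runs 00..11 left to right):
  rows 0-3 [P1,P2=00]: 0000  = hex 0
  rows 4-7 [P1,P2=01]: 0000  = hex 0
  rows 8-11 [P1,P2=10]: 0000  = hex 0
  rows 12-15 [P1,P2=11]: 1100  = hex C
Output column (row 0 .. row 15) = 0000000000001100
Output column grouped in 4s = 0000 0000 0000 1100 = 0x000C
Convert to decimal digit by digit (value = value*16 + digit):
  0 -> 0
  0*16 + 0 = 0
  0*16 + 0 = 0
  0*16 + 12 (C) = 12
Decimal = 12

12


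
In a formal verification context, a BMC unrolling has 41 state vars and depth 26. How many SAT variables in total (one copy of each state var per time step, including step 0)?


BMC unrolls to depth k, creating one copy of each state var for steps 0..k.
Step count = 26 + 1 = 27 (steps 0 through 26)
Vars per step = 41
Total = 41 * 27 = 1107

1107


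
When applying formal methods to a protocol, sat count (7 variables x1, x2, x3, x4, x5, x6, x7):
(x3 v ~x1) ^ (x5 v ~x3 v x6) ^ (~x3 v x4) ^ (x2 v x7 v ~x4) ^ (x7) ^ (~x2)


CNF with 6 clauses over 7 vars (128 assignments).
An assignment satisfies CNF iff every clause has >=1 true literal.
Check each row (bits = x1,x2,x3,x4,x5,x6,x7; clause T/F shown):
  row 0 [0000000]: clauses=TTTTFT -> 0
  row 1 [0000001]: clauses=TTTTTT -> 1
  row 2 [0000010]: clauses=TTTTFT -> 0
  row 3 [0000011]: clauses=TTTTTT -> 1
  row 4 [0000100]: clauses=TTTTFT -> 0
  (every remaining row is evaluated the same way; all 128 results are listed next)
Full result column, 8 rows per line (x1,x2,x3,x4 fixed per line; x5,x6,x7 runs 000..111 left to right):
  rows 0-7 [x1,x2,x3,x4=0000]: 01010101  (ones: 4)
  rows 8-15 [x1,x2,x3,x4=0001]: 01010101  (ones: 4)
  rows 16-23 [x1,x2,x3,x4=0010]: 00000000  (ones: 0)
  rows 24-31 [x1,x2,x3,x4=0011]: 00010101  (ones: 3)
  rows 32-39 [x1,x2,x3,x4=0100]: 00000000  (ones: 0)
  rows 40-47 [x1,x2,x3,x4=0101]: 00000000  (ones: 0)
  rows 48-55 [x1,x2,x3,x4=0110]: 00000000  (ones: 0)
  rows 56-63 [x1,x2,x3,x4=0111]: 00000000  (ones: 0)
  rows 64-71 [x1,x2,x3,x4=1000]: 00000000  (ones: 0)
  rows 72-79 [x1,x2,x3,x4=1001]: 00000000  (ones: 0)
  rows 80-87 [x1,x2,x3,x4=1010]: 00000000  (ones: 0)
  rows 88-95 [x1,x2,x3,x4=1011]: 00010101  (ones: 3)
  rows 96-103 [x1,x2,x3,x4=1100]: 00000000  (ones: 0)
  rows 104-111 [x1,x2,x3,x4=1101]: 00000000  (ones: 0)
  rows 112-119 [x1,x2,x3,x4=1110]: 00000000  (ones: 0)
  rows 120-127 [x1,x2,x3,x4=1111]: 00000000  (ones: 0)
Satisfying assignments = 4+4+0+3+0+0+0+0+0+0+0+3+0+0+0+0 = 14

14


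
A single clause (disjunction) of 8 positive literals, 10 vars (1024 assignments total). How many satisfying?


Step 1: Total=2^10=1024
Step 2: Unsat when all 8 false: 2^2=4
Step 3: Sat=1024-4=1020

1020


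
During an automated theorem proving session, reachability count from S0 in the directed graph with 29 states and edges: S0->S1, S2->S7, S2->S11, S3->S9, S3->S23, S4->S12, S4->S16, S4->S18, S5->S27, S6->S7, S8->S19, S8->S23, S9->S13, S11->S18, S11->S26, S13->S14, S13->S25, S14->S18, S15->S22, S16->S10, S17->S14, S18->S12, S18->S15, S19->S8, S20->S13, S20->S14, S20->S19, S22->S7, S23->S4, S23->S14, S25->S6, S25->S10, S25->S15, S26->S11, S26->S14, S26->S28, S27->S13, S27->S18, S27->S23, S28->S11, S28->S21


BFS from S0:
  layer 0: {S0}
  layer 1: {S1}
Reachable set: {S0, S1}
Count = 2

2
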